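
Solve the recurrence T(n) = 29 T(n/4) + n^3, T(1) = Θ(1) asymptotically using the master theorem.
T(n) = Θ(n^3)

log_4 29 ≈ 2.429. f(n) = n^3 dominates n^(log_4 29) since 3 > 2.429, and the regularity condition a·f(n/b) = 29·(n/4)^3 = (29/64)·n^3 ≤ c·f(n) holds with c = 29/64 ≈ 0.453 < 1. So this is Case 3: T(n) = Θ(f(n)) = Θ(n^3).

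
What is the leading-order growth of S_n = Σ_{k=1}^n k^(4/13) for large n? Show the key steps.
S_n ~ (13/17) · n^(17/13)

Integral comparison: Σ_{k=1}^n k^(4/13) = ∫_0^n x^(4/13) dx + O(n^(4/13)). The integral is n^(1 + 4/13) / (1 + 4/13) = n^((4+13)/13) / ((4+13)/13) = (13/17) · n^(17/13).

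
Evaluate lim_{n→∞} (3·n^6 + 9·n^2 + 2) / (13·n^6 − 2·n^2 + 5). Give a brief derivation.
lim = 3/13

For large n the leading n^6 terms dominate both numerator and denominator. Dividing top and bottom by n^6, every other term tends to 0, leaving 3/13.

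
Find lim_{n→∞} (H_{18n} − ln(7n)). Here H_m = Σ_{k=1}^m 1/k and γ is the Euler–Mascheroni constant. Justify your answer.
lim = ln(18/7) + γ

By Euler-Maclaurin, H_m = ln m + γ + O(1/m). So
  H_{18n} − ln(7n) = ln(18n) + γ − ln(7n) + O(1/n)
                       = ln(18/7) + γ + O(1/n).
Hence the limit is ln(18/7) + γ.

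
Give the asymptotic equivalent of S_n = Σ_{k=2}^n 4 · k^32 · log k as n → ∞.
S_n ~ 4 · n^33 log n / 33 − 4 · n^33 / 1089

By integral comparison, S_n = ∫_1^n 4 · x^32 · log x dx + O(n^32 · log n). For the integral, ∫ x^32 log x dx = n^33 log n / 33 − n^33/1089 (integration by parts). Hence S_n ~ 4 · n^33 log n / 33 − 4 · n^33 / 1089.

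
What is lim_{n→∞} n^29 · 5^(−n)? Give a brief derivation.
lim = 0

Exponentials with base > 1 dominate every fixed polynomial: for any fixed c, n^c / 5^n → 0 as n → ∞ (e.g. by the ratio test, or by writing 5^n = e^(n ln 5) and noting e^(n ln 5) / n^c → ∞). Hence n^29 · 5^(−n) = n^29 / 5^n → 0.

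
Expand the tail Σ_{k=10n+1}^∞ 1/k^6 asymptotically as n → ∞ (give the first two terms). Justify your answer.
Σ_{k>10n} 1/k^6 = 1/(5 · (10n)^5) − 1/(2 · (10n)^6) + O(1/(10n)^7)

Compare to the integral: ∫_{10n}^∞ x^(−6) dx = [−x^(−5)/5]_{10n}^∞ = 1/((6−1)·(10n)^5). The Euler-Maclaurin correction adds −f(10n)/2 = −1/(2·(10n)^6). Euler-Maclaurin then gives
  Σ_{k>10n} 1/k^6 = ∫_{10n}^∞ dx/x^6 − 1/(2·(10n)^6) + O(1/(10n)^7).
(Equivalently this is ζ(6) − Σ_{k≤10n} 1/k^6.)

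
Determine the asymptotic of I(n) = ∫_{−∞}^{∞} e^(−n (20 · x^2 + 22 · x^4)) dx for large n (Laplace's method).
I(n) ~ sqrt(π/(20n))

φ(x) = 20 · x^2 + 22 · x^4 has its unique global minimum at x* = 0 (since φ'(x) = 40x + 88x^3 = 0 only at x = 0 for real x with both coefficients positive, and φ → ∞ as |x| → ∞). At x* = 0, φ(0) = 0 and φ''(0) = 40. Laplace's method then gives
  I(n) ~ sqrt(2π / (n · φ''(0))) · e^(−n φ(0)) = sqrt(2π / (40n)) = sqrt(π/(20n)).
The 22 · x^4 term contributes only at subleading order (an O(1/n) relative correction).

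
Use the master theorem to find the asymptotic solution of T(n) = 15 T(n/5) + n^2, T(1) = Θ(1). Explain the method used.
T(n) = Θ(n^2)

log_5 15 ≈ 1.683. f(n) = n^2 dominates n^(log_5 15) since 2 > 1.683, and the regularity condition a·f(n/b) = 15·(n/5)^2 = (15/25)·n^2 ≤ c·f(n) holds with c = 15/25 ≈ 0.6 < 1. So this is Case 3: T(n) = Θ(f(n)) = Θ(n^2).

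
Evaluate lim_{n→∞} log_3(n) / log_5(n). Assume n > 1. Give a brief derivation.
lim = ln(5) / ln(3) = log_3(5)

Change of base: log_3(n) = ln n / ln 3 and log_5(n) = ln n / ln 5. The ratio is (ln n / ln 3) · (ln 5 / ln n) = ln 5 / ln 3, a constant independent of n. So the limit is ln 5 / ln 3 = log_3(5).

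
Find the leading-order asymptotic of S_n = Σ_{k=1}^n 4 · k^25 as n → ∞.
S_n ~ 2 · n^26 / 13

By integral comparison (Euler-Maclaurin), Σ_{k=1}^n 4 · k^25 = 4 · ∫_0^n x^25 dx + O(n^25) = 4 · n^26/26 = 2 · n^26 / 13 + O(n^25). (Equivalently, Faulhaber's formula gives the same leading term.)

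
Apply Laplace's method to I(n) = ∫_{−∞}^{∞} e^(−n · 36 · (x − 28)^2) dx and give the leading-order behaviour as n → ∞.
I(n) = sqrt(π/(36n))

Here φ(x) = 36 · (x − 28)^2 has its unique minimum at x* = 28 with φ(x*) = 0 and φ''(x*) = 72. Laplace's method gives
  I(n) ~ e^(−n φ(x*)) · sqrt(2π / (n · φ''(x*))) = sqrt(2π / (72n)) = sqrt(π/(36n)).
This is exact: substituting u = (x − 28)·sqrt(36n) gives I(n) = (1/sqrt(36n)) ∫_{−∞}^{∞} e^(−u^2) du = sqrt(π/(36n)).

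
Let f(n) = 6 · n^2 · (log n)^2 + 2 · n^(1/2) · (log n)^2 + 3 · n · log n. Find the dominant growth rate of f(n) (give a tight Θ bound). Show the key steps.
f(n) ∈ Θ(n^2 · (log n)^2)

Compare the terms by growth order. For large n, n^a · (log n)^b dominates n^a' · (log n)^b' iff a > a', or (a = a' and b > b'). Ranking the 3 terms shows the dominant one is 6 · n^2 · (log n)^2. Hence f(n) ∈ Θ(n^2 · (log n)^2).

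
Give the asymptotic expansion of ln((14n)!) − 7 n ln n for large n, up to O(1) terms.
ln((14n)!) − 7 n ln n = 7 n ln n + 14(ln 14 − 1) n + (1/2) ln(2π·14n) + O(1/n)

Stirling: ln((14n)!) = 14n ln(14n) − 14n + (1/2) ln(2π·14n) + O(1/n).
Expand 14n ln(14n) = 14n (ln n + ln 14) = 14n ln n + 14n ln 14.
Subtract 7n ln n: leading term is (14 − 7) n ln n = 7 n ln n. The next term is 14n ln 14 − 14n = 14(ln 14 − 1) n. Then the (1/2) ln(2π·14n) correction.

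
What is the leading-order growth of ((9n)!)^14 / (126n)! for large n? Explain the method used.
((9n)!)^14/(126n)! ~ ((2π·9n)^(13/2) / sqrt(14)) · 14^(−14·9n)  →  0

Write N = 9n. Stirling: N! ~ sqrt(2π N)(N/e)^N and (14N)! ~ sqrt(2π·14N)·(14N/e)^(14N).
  (N!)^14/(14N)! ~ (2π N)^(14/2) (N/e)^(14N) / [sqrt(2π·14N) (14N/e)^(14N)]
     = (2π N)^(14/2) / sqrt(2π·14N) · (N/(14N))^(14N)
     = (2π N)^((14−1)/2) / sqrt(14) · 14^(−14N).
Since 14^14 > 1, the factor 14^(−14N) decays exponentially, so the ratio → 0. Substituting N = 9n gives the stated form.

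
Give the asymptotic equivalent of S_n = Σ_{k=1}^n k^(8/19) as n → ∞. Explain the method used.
S_n ~ (19/27) · n^(27/19)

Integral comparison: Σ_{k=1}^n k^(8/19) = ∫_0^n x^(8/19) dx + O(n^(8/19)). The integral is n^(1 + 8/19) / (1 + 8/19) = n^((8+19)/19) / ((8+19)/19) = (19/27) · n^(27/19).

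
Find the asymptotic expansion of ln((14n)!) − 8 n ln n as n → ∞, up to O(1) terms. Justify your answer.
ln((14n)!) − 8 n ln n = 6 n ln n + 14(ln 14 − 1) n + (1/2) ln(2π·14n) + O(1/n)

Stirling: ln((14n)!) = 14n ln(14n) − 14n + (1/2) ln(2π·14n) + O(1/n).
Expand 14n ln(14n) = 14n (ln n + ln 14) = 14n ln n + 14n ln 14.
Subtract 8n ln n: leading term is (14 − 8) n ln n = 6 n ln n. The next term is 14n ln 14 − 14n = 14(ln 14 − 1) n. Then the (1/2) ln(2π·14n) correction.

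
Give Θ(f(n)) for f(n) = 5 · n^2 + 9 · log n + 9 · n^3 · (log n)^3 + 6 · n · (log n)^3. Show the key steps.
f(n) ∈ Θ(n^3 · (log n)^3)

Compare the terms by growth order. For large n, n^a · (log n)^b dominates n^a' · (log n)^b' iff a > a', or (a = a' and b > b'). Ranking the 4 terms shows the dominant one is 9 · n^3 · (log n)^3. Hence f(n) ∈ Θ(n^3 · (log n)^3).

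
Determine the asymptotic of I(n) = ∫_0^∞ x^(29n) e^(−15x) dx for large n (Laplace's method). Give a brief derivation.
I(n) ~ (sqrt(2π·29n) / 15) · (29n/(15e))^(29n)

Write the integrand as exp(29n ln x − 15x) and set f(x) = 29n ln x − 15x. Then f'(x) = 29n/x − 15 = 0 at x* = 29n/15, and f''(x*) = −29n/x*^2 = −15^2/(29n). Laplace's method (interior maximum) gives
  I(n) ~ e^(f(x*)) · sqrt(2π / |f''(x*)|)
        = exp(29n ln(29n/15) − 29n) · sqrt(2π · 29n / 15^2)
        = (29n/15)^(29n) e^(−29n) · sqrt(2π·29n) / 15
        = (sqrt(2π·29n) / 15) · (29n/(15e))^(29n).
This matches Γ(29n+1)/15^(29n+1) with Stirling applied to Γ.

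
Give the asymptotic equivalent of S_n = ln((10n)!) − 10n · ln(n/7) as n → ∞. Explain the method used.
S_n ~ 10n · (ln 70 − 1) + O(ln n)

Stirling: ln((10n)!) = 10n ln(10n) − 10n + O(ln n).
  S_n = 10n ln(10n) − 10n − 10n ln(n/7) + O(ln n)
      = 10n ln(10n) − 10n ln n + 10n ln 7 − 10n + O(ln n)
      = 10n ln 10 + 10n ln 7 − 10n + O(ln n)
      = 10n (ln 70 − 1) + O(ln n).
Numerically ln(70) − 1 ≈ 3.2485.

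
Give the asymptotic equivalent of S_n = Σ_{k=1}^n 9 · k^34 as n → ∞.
S_n ~ 9 · n^35 / 35

By integral comparison (Euler-Maclaurin), Σ_{k=1}^n 9 · k^34 = 9 · ∫_0^n x^34 dx + O(n^34) = 9 · n^35/35 + O(n^34). (Equivalently, Faulhaber's formula gives the same leading term.)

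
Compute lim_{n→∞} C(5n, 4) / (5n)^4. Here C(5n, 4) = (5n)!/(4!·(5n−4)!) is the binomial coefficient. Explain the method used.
lim = 1/4! = 1/24

With N = 5n → ∞: C(N, 4) / N^4 = [N(N−1)…(N−3)] / (4! · N^4) = (1/4!) · 1 · (1 − 1/(5n)) · (1 − 2/(5n)) · (1 − 3/(5n)). Each factor → 1 as N → ∞, so the limit is 1/4! = 1/24.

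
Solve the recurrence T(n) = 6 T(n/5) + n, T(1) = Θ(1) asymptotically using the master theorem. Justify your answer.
T(n) = Θ(n^(log_5 6))

Master theorem: compare f(n) = n to n^(log_5 6) where log_5 6 ≈ 1.113. Since 1 < log_5 6, we have f(n) = O(n^(log_5 6 − ε)) for some ε > 0 — Case 1. Hence T(n) = Θ(n^(log_5 6)).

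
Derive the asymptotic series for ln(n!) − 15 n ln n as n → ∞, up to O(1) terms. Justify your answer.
ln(n!) − 15 n ln n = −14 n ln n − n + (1/2) ln(2π n) + O(1/n)

Stirling: ln((n)!) = n ln(n) − n + (1/2) ln(2π·n) + O(1/n).
Here n ln(n) = n ln n.
Subtract 15n ln n: leading term is (1 − 15) n ln n = −14 n ln n. The next term is −n. Then the (1/2) ln(2π·n) correction.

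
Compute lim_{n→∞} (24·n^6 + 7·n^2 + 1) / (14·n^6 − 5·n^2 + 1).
lim = 24/14 = 12/7

For large n the leading n^6 terms dominate both numerator and denominator. Dividing top and bottom by n^6, every other term tends to 0, leaving 24/14 = 12/7.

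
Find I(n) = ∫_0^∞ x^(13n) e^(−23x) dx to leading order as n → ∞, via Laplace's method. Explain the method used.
I(n) ~ (sqrt(2π·13n) / 23) · (13n/(23e))^(13n)

Write the integrand as exp(13n ln x − 23x) and set f(x) = 13n ln x − 23x. Then f'(x) = 13n/x − 23 = 0 at x* = 13n/23, and f''(x*) = −13n/x*^2 = −23^2/(13n). Laplace's method (interior maximum) gives
  I(n) ~ e^(f(x*)) · sqrt(2π / |f''(x*)|)
        = exp(13n ln(13n/23) − 13n) · sqrt(2π · 13n / 23^2)
        = (13n/23)^(13n) e^(−13n) · sqrt(2π·13n) / 23
        = (sqrt(2π·13n) / 23) · (13n/(23e))^(13n).
This matches Γ(13n+1)/23^(13n+1) with Stirling applied to Γ.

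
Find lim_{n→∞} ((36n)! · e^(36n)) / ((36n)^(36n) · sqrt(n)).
lim = sqrt(2π·36)

Stirling: (36n)! ~ sqrt(2π·36n) · (36n/e)^(36n). Hence
  (36n)! · e^(36n) / (36n)^(36n) ~ sqrt(2π·36n).
Dividing by sqrt(n): sqrt(2π·36n) / sqrt(n) = sqrt(2π·36) · n^((1−1)/2), so the limit is sqrt(2π·36).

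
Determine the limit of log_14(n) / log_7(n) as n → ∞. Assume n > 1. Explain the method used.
lim = ln(7) / ln(14) = log_14(7)

Change of base: log_14(n) = ln n / ln 14 and log_7(n) = ln n / ln 7. The ratio is (ln n / ln 14) · (ln 7 / ln n) = ln 7 / ln 14, a constant independent of n. So the limit is ln 7 / ln 14 = log_14(7).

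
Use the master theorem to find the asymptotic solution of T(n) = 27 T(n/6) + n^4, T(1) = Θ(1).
T(n) = Θ(n^4)

log_6 27 ≈ 1.839. f(n) = n^4 dominates n^(log_6 27) since 4 > 1.839, and the regularity condition a·f(n/b) = 27·(n/6)^4 = (27/1296)·n^4 ≤ c·f(n) holds with c = 27/1296 ≈ 0.0208 < 1. So this is Case 3: T(n) = Θ(f(n)) = Θ(n^4).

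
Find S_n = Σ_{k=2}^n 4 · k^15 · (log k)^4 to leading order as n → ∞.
S_n ~ n^16 · (log n)^4 / 4

By integral comparison, S_n = ∫_1^n 4 · x^15 · (log x)^4 dx + O(n^15 · (log n)^4). For the integral, the leading term of ∫_1^n x^15 (log x)^4 dx is n^16/16 · (log n)^4 (by repeated integration by parts; each step lowers the log-exponent and produces a relatively O(1/log n) correction). Hence S_n ~ n^16 · (log n)^4 / 4.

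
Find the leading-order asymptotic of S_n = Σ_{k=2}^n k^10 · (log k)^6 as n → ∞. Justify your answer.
S_n ~ n^11 · (log n)^6 / 11

By integral comparison, S_n = ∫_1^n x^10 · (log x)^6 dx + O(n^10 · (log n)^6). For the integral, the leading term of ∫_1^n x^10 (log x)^6 dx is n^11/11 · (log n)^6 (by repeated integration by parts; each step lowers the log-exponent and produces a relatively O(1/log n) correction). Hence S_n ~ n^11 · (log n)^6 / 11.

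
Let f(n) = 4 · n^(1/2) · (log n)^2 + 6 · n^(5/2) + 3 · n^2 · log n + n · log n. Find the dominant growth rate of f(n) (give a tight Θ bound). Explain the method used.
f(n) ∈ Θ(n^(5/2))

Compare the terms by growth order. For large n, n^a · (log n)^b dominates n^a' · (log n)^b' iff a > a', or (a = a' and b > b'). Ranking the 4 terms shows the dominant one is 6 · n^(5/2). Hence f(n) ∈ Θ(n^(5/2)).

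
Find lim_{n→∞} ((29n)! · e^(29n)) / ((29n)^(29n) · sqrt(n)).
lim = sqrt(2π·29)

Stirling: (29n)! ~ sqrt(2π·29n) · (29n/e)^(29n). Hence
  (29n)! · e^(29n) / (29n)^(29n) ~ sqrt(2π·29n).
Dividing by sqrt(n): sqrt(2π·29n) / sqrt(n) = sqrt(2π·29) · n^((1−1)/2), so the limit is sqrt(2π·29).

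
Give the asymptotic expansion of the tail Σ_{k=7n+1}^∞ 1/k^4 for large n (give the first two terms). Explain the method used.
Σ_{k>7n} 1/k^4 = 1/(3 · (7n)^3) − 1/(2 · (7n)^4) + O(1/(7n)^5)

Compare to the integral: ∫_{7n}^∞ x^(−4) dx = [−x^(−3)/3]_{7n}^∞ = 1/((4−1)·(7n)^3). The Euler-Maclaurin correction adds −f(7n)/2 = −1/(2·(7n)^4). Euler-Maclaurin then gives
  Σ_{k>7n} 1/k^4 = ∫_{7n}^∞ dx/x^4 − 1/(2·(7n)^4) + O(1/(7n)^5).
(Equivalently this is ζ(4) − Σ_{k≤7n} 1/k^4.)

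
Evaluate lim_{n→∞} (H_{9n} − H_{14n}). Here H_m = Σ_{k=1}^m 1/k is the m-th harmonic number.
lim = ln(9/14)

Euler-Maclaurin gives H_m = ln m + γ + 1/(2m) + O(1/m^2). The γ and O(1/m) terms cancel in the difference:
  H_{9n} − H_{14n} = ln(9n) − ln(14n) + O(1/n) = ln(9/14) + O(1/n).
Hence the limit is ln(9/14).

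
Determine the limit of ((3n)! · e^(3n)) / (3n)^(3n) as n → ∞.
lim = ∞

Stirling: (3n)! ~ sqrt(2π·3n) · (3n/e)^(3n). Hence
  (3n)! · e^(3n) / (3n)^(3n) ~ sqrt(2π·3n) = sqrt(2π·3) · sqrt(n) → ∞.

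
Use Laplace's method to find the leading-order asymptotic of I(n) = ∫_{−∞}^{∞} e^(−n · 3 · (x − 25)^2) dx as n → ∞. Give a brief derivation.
I(n) = sqrt(π/(3n))

Here φ(x) = 3 · (x − 25)^2 has its unique minimum at x* = 25 with φ(x*) = 0 and φ''(x*) = 6. Laplace's method gives
  I(n) ~ e^(−n φ(x*)) · sqrt(2π / (n · φ''(x*))) = sqrt(2π / (6n)) = sqrt(π/(3n)).
This is exact: substituting u = (x − 25)·sqrt(3n) gives I(n) = (1/sqrt(3n)) ∫_{−∞}^{∞} e^(−u^2) du = sqrt(π/(3n)).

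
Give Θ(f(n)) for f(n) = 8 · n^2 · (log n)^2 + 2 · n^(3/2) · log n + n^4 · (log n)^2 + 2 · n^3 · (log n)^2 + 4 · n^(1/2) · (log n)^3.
f(n) ∈ Θ(n^4 · (log n)^2)

Compare the terms by growth order. For large n, n^a · (log n)^b dominates n^a' · (log n)^b' iff a > a', or (a = a' and b > b'). Ranking the 5 terms shows the dominant one is n^4 · (log n)^2. Hence f(n) ∈ Θ(n^4 · (log n)^2).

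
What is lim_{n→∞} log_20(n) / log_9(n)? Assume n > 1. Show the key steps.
lim = ln(9) / ln(20) = log_20(9)

Change of base: log_20(n) = ln n / ln 20 and log_9(n) = ln n / ln 9. The ratio is (ln n / ln 20) · (ln 9 / ln n) = ln 9 / ln 20, a constant independent of n. So the limit is ln 9 / ln 20 = log_20(9).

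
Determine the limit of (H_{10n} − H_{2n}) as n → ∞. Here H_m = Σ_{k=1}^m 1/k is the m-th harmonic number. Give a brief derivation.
lim = ln(10/2) = ln 5

Euler-Maclaurin gives H_m = ln m + γ + 1/(2m) + O(1/m^2). The γ and O(1/m) terms cancel in the difference:
  H_{10n} − H_{2n} = ln(10n) − ln(2n) + O(1/n) = ln(10/2) + O(1/n).
Hence the limit is ln(10/2) = ln 5.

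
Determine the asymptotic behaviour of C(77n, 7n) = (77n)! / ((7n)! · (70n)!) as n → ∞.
C(77n, 7n) ~ (285311670611/10000000000)^(7n) · sqrt(11/(20π·7n))

Write N = 7n. Apply Stirling to each factorial:
  (11N)! ~ sqrt(2π·11N) · (11N/e)^(11N),
  N! ~ sqrt(2π N) · (N/e)^N,
  (10N)! ~ sqrt(2π·10N) · (10N/e)^(10N).
The exponential factors combine to (11N)^(11N) / (N^N · (10N)^(10N)) = 11^(11N)/10^(10N) = (11^11/10^10)^N = (285311670611/10000000000)^N.
The square-root prefactors combine to sqrt(2π·11N) / (sqrt(2π N)·sqrt(2π·10N)) = sqrt(11 / (2π·10·N)) = sqrt(11/(20π·7n)).
Substituting N = 7n: C(77n, 7n) ~ (285311670611/10000000000)^(7n) · sqrt(11/(20π·7n)).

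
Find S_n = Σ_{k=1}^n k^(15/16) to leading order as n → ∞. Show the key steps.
S_n ~ (16/31) · n^(31/16)

Integral comparison: Σ_{k=1}^n k^(15/16) = ∫_0^n x^(15/16) dx + O(n^(15/16)). The integral is n^(1 + 15/16) / (1 + 15/16) = n^((15+16)/16) / ((15+16)/16) = (16/31) · n^(31/16).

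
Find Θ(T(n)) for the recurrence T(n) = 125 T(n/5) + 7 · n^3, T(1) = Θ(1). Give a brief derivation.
T(n) = Θ(n^3 log n)

log_5 125 = 3, and f(n) = 7 · n^3 = Θ(n^(log_5 125)). This is Case 2 of the master theorem: T(n) = Θ(f(n) · log n) = Θ(n^3 log n).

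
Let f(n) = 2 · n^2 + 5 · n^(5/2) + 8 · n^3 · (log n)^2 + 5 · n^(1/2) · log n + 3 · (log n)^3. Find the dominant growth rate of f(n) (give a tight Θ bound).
f(n) ∈ Θ(n^3 · (log n)^2)

Compare the terms by growth order. For large n, n^a · (log n)^b dominates n^a' · (log n)^b' iff a > a', or (a = a' and b > b'). Ranking the 5 terms shows the dominant one is 8 · n^3 · (log n)^2. Hence f(n) ∈ Θ(n^3 · (log n)^2).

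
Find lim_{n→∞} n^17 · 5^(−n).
lim = 0

Exponentials with base > 1 dominate every fixed polynomial: for any fixed c, n^c / 5^n → 0 as n → ∞ (e.g. by the ratio test, or by writing 5^n = e^(n ln 5) and noting e^(n ln 5) / n^c → ∞). Hence n^17 · 5^(−n) = n^17 / 5^n → 0.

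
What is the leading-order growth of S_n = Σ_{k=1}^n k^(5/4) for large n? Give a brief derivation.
S_n ~ (4/9) · n^(9/4)

Integral comparison: Σ_{k=1}^n k^(5/4) = ∫_0^n x^(5/4) dx + O(n^(5/4)). The integral is n^(1 + 5/4) / (1 + 5/4) = n^((5+4)/4) / ((5+4)/4) = (4/9) · n^(9/4).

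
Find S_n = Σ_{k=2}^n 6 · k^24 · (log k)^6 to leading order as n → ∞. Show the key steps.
S_n ~ 6 · n^25 · (log n)^6 / 25

By integral comparison, S_n = ∫_1^n 6 · x^24 · (log x)^6 dx + O(n^24 · (log n)^6). For the integral, the leading term of ∫_1^n x^24 (log x)^6 dx is n^25/25 · (log n)^6 (by repeated integration by parts; each step lowers the log-exponent and produces a relatively O(1/log n) correction). Hence S_n ~ 6 · n^25 · (log n)^6 / 25.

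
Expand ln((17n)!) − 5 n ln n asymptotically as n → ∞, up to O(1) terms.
ln((17n)!) − 5 n ln n = 12 n ln n + 17(ln 17 − 1) n + (1/2) ln(2π·17n) + O(1/n)

Stirling: ln((17n)!) = 17n ln(17n) − 17n + (1/2) ln(2π·17n) + O(1/n).
Expand 17n ln(17n) = 17n (ln n + ln 17) = 17n ln n + 17n ln 17.
Subtract 5n ln n: leading term is (17 − 5) n ln n = 12 n ln n. The next term is 17n ln 17 − 17n = 17(ln 17 − 1) n. Then the (1/2) ln(2π·17n) correction.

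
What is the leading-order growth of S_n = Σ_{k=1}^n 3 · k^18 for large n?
S_n ~ 3 · n^19 / 19

By integral comparison (Euler-Maclaurin), Σ_{k=1}^n 3 · k^18 = 3 · ∫_0^n x^18 dx + O(n^18) = 3 · n^19/19 + O(n^18). (Equivalently, Faulhaber's formula gives the same leading term.)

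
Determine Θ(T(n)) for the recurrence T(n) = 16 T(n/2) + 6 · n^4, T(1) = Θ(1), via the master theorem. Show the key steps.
T(n) = Θ(n^4 log n)

log_2 16 = 4, and f(n) = 6 · n^4 = Θ(n^(log_2 16)). This is Case 2 of the master theorem: T(n) = Θ(f(n) · log n) = Θ(n^4 log n).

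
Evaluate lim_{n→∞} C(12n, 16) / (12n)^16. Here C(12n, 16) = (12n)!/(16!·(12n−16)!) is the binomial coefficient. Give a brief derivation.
lim = 1/16! = 1/20922789888000

With N = 12n → ∞: C(N, 16) / N^16 = [N(N−1)…(N−15)] / (16! · N^16) = (1/16!) · 1 · (1 − 1/(12n)) · … · (1 − 15/(12n)). Each factor → 1 as N → ∞, so the limit is 1/16! = 1/20922789888000.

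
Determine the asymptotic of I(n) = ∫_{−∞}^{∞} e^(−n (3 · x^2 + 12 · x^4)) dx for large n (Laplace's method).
I(n) ~ sqrt(π/(3n))

φ(x) = 3 · x^2 + 12 · x^4 has its unique global minimum at x* = 0 (since φ'(x) = 6x + 48x^3 = 0 only at x = 0 for real x with both coefficients positive, and φ → ∞ as |x| → ∞). At x* = 0, φ(0) = 0 and φ''(0) = 6. Laplace's method then gives
  I(n) ~ sqrt(2π / (n · φ''(0))) · e^(−n φ(0)) = sqrt(2π / (6n)) = sqrt(π/(3n)).
The 12 · x^4 term contributes only at subleading order (an O(1/n) relative correction).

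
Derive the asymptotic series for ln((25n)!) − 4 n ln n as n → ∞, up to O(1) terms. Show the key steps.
ln((25n)!) − 4 n ln n = 21 n ln n + 25(ln 25 − 1) n + (1/2) ln(2π·25n) + O(1/n)

Stirling: ln((25n)!) = 25n ln(25n) − 25n + (1/2) ln(2π·25n) + O(1/n).
Expand 25n ln(25n) = 25n (ln n + ln 25) = 25n ln n + 25n ln 25.
Subtract 4n ln n: leading term is (25 − 4) n ln n = 21 n ln n. The next term is 25n ln 25 − 25n = 25(ln 25 − 1) n. Then the (1/2) ln(2π·25n) correction.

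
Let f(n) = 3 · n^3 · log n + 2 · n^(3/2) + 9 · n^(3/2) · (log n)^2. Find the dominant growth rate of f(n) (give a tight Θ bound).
f(n) ∈ Θ(n^3 · log n)

Compare the terms by growth order. For large n, n^a · (log n)^b dominates n^a' · (log n)^b' iff a > a', or (a = a' and b > b'). Ranking the 3 terms shows the dominant one is 3 · n^3 · log n. Hence f(n) ∈ Θ(n^3 · log n).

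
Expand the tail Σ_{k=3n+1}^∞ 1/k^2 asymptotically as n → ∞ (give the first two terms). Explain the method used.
Σ_{k>3n} 1/k^2 = 1/(1 · (3n)) − 1/(2 · (3n)^2) + O(1/(3n)^3)

Compare to the integral: ∫_{3n}^∞ x^(−2) dx = [−x^(−1)/1]_{3n}^∞ = 1/((2−1)·(3n)). The Euler-Maclaurin correction adds −f(3n)/2 = −1/(2·(3n)^2). Euler-Maclaurin then gives
  Σ_{k>3n} 1/k^2 = ∫_{3n}^∞ dx/x^2 − 1/(2·(3n)^2) + O(1/(3n)^3).
(Equivalently this is ζ(2) − Σ_{k≤3n} 1/k^2.)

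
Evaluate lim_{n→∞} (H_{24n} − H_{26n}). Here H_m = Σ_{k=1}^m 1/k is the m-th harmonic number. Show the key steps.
lim = ln(24/26) = ln(12/13)

Euler-Maclaurin gives H_m = ln m + γ + 1/(2m) + O(1/m^2). The γ and O(1/m) terms cancel in the difference:
  H_{24n} − H_{26n} = ln(24n) − ln(26n) + O(1/n) = ln(24/26) + O(1/n).
Hence the limit is ln(24/26) = ln(12/13).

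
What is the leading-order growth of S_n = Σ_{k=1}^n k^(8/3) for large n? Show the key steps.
S_n ~ (3/11) · n^(11/3)

Integral comparison: Σ_{k=1}^n k^(8/3) = ∫_0^n x^(8/3) dx + O(n^(8/3)). The integral is n^(1 + 8/3) / (1 + 8/3) = n^((8+3)/3) / ((8+3)/3) = (3/11) · n^(11/3).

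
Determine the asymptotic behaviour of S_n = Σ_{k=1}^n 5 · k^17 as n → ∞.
S_n ~ 5 · n^18 / 18

By integral comparison (Euler-Maclaurin), Σ_{k=1}^n 5 · k^17 = 5 · ∫_0^n x^17 dx + O(n^17) = 5 · n^18/18 + O(n^17). (Equivalently, Faulhaber's formula gives the same leading term.)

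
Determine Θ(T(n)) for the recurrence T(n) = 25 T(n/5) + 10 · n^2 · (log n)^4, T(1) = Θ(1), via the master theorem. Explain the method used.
T(n) = Θ(n^2 · (log n)^5)

Here log_5 25 = 2 and f(n) = 10 · n^2 · (log n)^4 = Θ(n^(log_5 25) · (log n)^4). This is the extended Case 2 of the master theorem (f matches the critical exponent up to log factors), giving T(n) = Θ(n^(log_5 25) · (log n)^(4+1)) = Θ(n^2 · (log n)^5).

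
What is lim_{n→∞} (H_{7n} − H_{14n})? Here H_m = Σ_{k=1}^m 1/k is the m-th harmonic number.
lim = ln(7/14) = −ln 2

Euler-Maclaurin gives H_m = ln m + γ + 1/(2m) + O(1/m^2). The γ and O(1/m) terms cancel in the difference:
  H_{7n} − H_{14n} = ln(7n) − ln(14n) + O(1/n) = ln(7/14) + O(1/n).
Hence the limit is ln(7/14) = −ln 2.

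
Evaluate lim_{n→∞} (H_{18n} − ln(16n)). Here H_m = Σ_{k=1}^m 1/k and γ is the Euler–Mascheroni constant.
lim = ln(9/8) + γ

By Euler-Maclaurin, H_m = ln m + γ + O(1/m). So
  H_{18n} − ln(16n) = ln(18n) + γ − ln(16n) + O(1/n)
                       = ln(18/16) + γ + O(1/n).
Hence the limit is ln(18/16) + γ (= ln(9/8)).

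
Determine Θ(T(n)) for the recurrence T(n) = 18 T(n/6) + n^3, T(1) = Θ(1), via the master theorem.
T(n) = Θ(n^3)

log_6 18 ≈ 1.613. f(n) = n^3 dominates n^(log_6 18) since 3 > 1.613, and the regularity condition a·f(n/b) = 18·(n/6)^3 = (18/216)·n^3 ≤ c·f(n) holds with c = 18/216 ≈ 0.0833 < 1. So this is Case 3: T(n) = Θ(f(n)) = Θ(n^3).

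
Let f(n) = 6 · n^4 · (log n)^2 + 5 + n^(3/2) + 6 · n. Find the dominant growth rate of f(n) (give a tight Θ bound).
f(n) ∈ Θ(n^4 · (log n)^2)

Compare the terms by growth order. For large n, n^a · (log n)^b dominates n^a' · (log n)^b' iff a > a', or (a = a' and b > b'). Ranking the 4 terms shows the dominant one is 6 · n^4 · (log n)^2. Hence f(n) ∈ Θ(n^4 · (log n)^2).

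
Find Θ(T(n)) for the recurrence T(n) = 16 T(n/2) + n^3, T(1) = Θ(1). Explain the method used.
T(n) = Θ(n^4)

Master theorem: compare f(n) = n^3 to n^(log_2 16) where log_2 16 = 4. Since 3 < log_2 16, we have f(n) = O(n^(log_2 16 − ε)) for some ε > 0 — Case 1. Hence T(n) = Θ(n^(log_2 16)) = Θ(n^4).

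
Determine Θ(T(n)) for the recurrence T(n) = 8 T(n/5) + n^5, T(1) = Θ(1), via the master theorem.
T(n) = Θ(n^5)

log_5 8 ≈ 1.292. f(n) = n^5 dominates n^(log_5 8) since 5 > 1.292, and the regularity condition a·f(n/b) = 8·(n/5)^5 = (8/3125)·n^5 ≤ c·f(n) holds with c = 8/3125 ≈ 0.00256 < 1. So this is Case 3: T(n) = Θ(f(n)) = Θ(n^5).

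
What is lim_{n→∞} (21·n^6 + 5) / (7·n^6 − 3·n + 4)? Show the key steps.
lim = 21/7 = 3

For large n the leading n^6 terms dominate both numerator and denominator. Dividing top and bottom by n^6, every other term tends to 0, leaving 21/7 = 3.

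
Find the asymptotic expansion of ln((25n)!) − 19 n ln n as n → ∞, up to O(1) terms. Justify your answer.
ln((25n)!) − 19 n ln n = 6 n ln n + 25(ln 25 − 1) n + (1/2) ln(2π·25n) + O(1/n)

Stirling: ln((25n)!) = 25n ln(25n) − 25n + (1/2) ln(2π·25n) + O(1/n).
Expand 25n ln(25n) = 25n (ln n + ln 25) = 25n ln n + 25n ln 25.
Subtract 19n ln n: leading term is (25 − 19) n ln n = 6 n ln n. The next term is 25n ln 25 − 25n = 25(ln 25 − 1) n. Then the (1/2) ln(2π·25n) correction.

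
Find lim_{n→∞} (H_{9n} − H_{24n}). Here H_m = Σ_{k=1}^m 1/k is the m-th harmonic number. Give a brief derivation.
lim = ln(9/24) = ln(3/8)

Euler-Maclaurin gives H_m = ln m + γ + 1/(2m) + O(1/m^2). The γ and O(1/m) terms cancel in the difference:
  H_{9n} − H_{24n} = ln(9n) − ln(24n) + O(1/n) = ln(9/24) + O(1/n).
Hence the limit is ln(9/24) = ln(3/8).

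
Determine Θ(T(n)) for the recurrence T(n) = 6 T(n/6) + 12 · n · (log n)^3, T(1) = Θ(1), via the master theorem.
T(n) = Θ(n · (log n)^4)

Here log_6 6 = 1 and f(n) = 12 · n · (log n)^3 = Θ(n^(log_6 6) · (log n)^3). This is the extended Case 2 of the master theorem (f matches the critical exponent up to log factors), giving T(n) = Θ(n^(log_6 6) · (log n)^(3+1)) = Θ(n · (log n)^4).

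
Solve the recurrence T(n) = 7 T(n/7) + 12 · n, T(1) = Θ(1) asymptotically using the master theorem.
T(n) = Θ(n log n)

log_7 7 = 1, and f(n) = 12 · n = Θ(n^(log_7 7)). This is Case 2 of the master theorem: T(n) = Θ(f(n) · log n) = Θ(n log n).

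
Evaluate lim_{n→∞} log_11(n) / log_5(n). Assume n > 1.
lim = ln(5) / ln(11) = log_11(5)

Change of base: log_11(n) = ln n / ln 11 and log_5(n) = ln n / ln 5. The ratio is (ln n / ln 11) · (ln 5 / ln n) = ln 5 / ln 11, a constant independent of n. So the limit is ln 5 / ln 11 = log_11(5).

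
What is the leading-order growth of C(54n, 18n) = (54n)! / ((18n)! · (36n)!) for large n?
C(54n, 18n) ~ (27/4)^(18n) · sqrt(3/(4π·18n))

Write N = 18n. Apply Stirling to each factorial:
  (3N)! ~ sqrt(2π·3N) · (3N/e)^(3N),
  N! ~ sqrt(2π N) · (N/e)^N,
  (2N)! ~ sqrt(2π·2N) · (2N/e)^(2N).
The exponential factors combine to (3N)^(3N) / (N^N · (2N)^(2N)) = 3^(3N)/2^(2N) = (3^3/2^2)^N = (27/4)^N.
The square-root prefactors combine to sqrt(2π·3N) / (sqrt(2π N)·sqrt(2π·2N)) = sqrt(3 / (2π·2·N)) = sqrt(3/(4π·18n)).
Substituting N = 18n: C(54n, 18n) ~ (27/4)^(18n) · sqrt(3/(4π·18n)).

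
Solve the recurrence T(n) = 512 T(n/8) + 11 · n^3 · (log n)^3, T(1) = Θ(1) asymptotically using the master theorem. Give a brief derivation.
T(n) = Θ(n^3 · (log n)^4)

Here log_8 512 = 3 and f(n) = 11 · n^3 · (log n)^3 = Θ(n^(log_8 512) · (log n)^3). This is the extended Case 2 of the master theorem (f matches the critical exponent up to log factors), giving T(n) = Θ(n^(log_8 512) · (log n)^(3+1)) = Θ(n^3 · (log n)^4).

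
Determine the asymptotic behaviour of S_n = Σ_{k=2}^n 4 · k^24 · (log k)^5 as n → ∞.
S_n ~ 4 · n^25 · (log n)^5 / 25

By integral comparison, S_n = ∫_1^n 4 · x^24 · (log x)^5 dx + O(n^24 · (log n)^5). For the integral, the leading term of ∫_1^n x^24 (log x)^5 dx is n^25/25 · (log n)^5 (by repeated integration by parts; each step lowers the log-exponent and produces a relatively O(1/log n) correction). Hence S_n ~ 4 · n^25 · (log n)^5 / 25.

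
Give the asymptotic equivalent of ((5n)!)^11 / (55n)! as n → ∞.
((5n)!)^11/(55n)! ~ ((2π·5n)^(10/2) / sqrt(11)) · 11^(−11·5n)  →  0

Write N = 5n. Stirling: N! ~ sqrt(2π N)(N/e)^N and (11N)! ~ sqrt(2π·11N)·(11N/e)^(11N).
  (N!)^11/(11N)! ~ (2π N)^(11/2) (N/e)^(11N) / [sqrt(2π·11N) (11N/e)^(11N)]
     = (2π N)^(11/2) / sqrt(2π·11N) · (N/(11N))^(11N)
     = (2π N)^((11−1)/2) / sqrt(11) · 11^(−11N).
Since 11^11 > 1, the factor 11^(−11N) decays exponentially, so the ratio → 0. Substituting N = 5n gives the stated form.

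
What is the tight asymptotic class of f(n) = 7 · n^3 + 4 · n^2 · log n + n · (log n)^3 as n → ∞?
f(n) ∈ Θ(n^3)

Compare the terms by growth order. For large n, n^a · (log n)^b dominates n^a' · (log n)^b' iff a > a', or (a = a' and b > b'). Ranking the 3 terms shows the dominant one is 7 · n^3. Hence f(n) ∈ Θ(n^3).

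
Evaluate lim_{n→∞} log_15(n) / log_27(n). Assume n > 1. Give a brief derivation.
lim = ln(27) / ln(15) = log_15(27)

Change of base: log_15(n) = ln n / ln 15 and log_27(n) = ln n / ln 27. The ratio is (ln n / ln 15) · (ln 27 / ln n) = ln 27 / ln 15, a constant independent of n. So the limit is ln 27 / ln 15 = log_15(27).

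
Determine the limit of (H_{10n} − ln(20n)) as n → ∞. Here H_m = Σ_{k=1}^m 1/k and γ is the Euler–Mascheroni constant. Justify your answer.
lim = −ln 2 + γ

By Euler-Maclaurin, H_m = ln m + γ + O(1/m). So
  H_{10n} − ln(20n) = ln(10n) + γ − ln(20n) + O(1/n)
                       = ln(10/20) + γ + O(1/n).
Hence the limit is ln(10/20) + γ (= −ln 2).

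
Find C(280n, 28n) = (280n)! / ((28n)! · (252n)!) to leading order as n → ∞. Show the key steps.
C(280n, 28n) ~ (10000000000/387420489)^(28n) · sqrt(5/(9π·28n))

Write N = 28n. Apply Stirling to each factorial:
  (10N)! ~ sqrt(2π·10N) · (10N/e)^(10N),
  N! ~ sqrt(2π N) · (N/e)^N,
  (9N)! ~ sqrt(2π·9N) · (9N/e)^(9N).
The exponential factors combine to (10N)^(10N) / (N^N · (9N)^(9N)) = 10^(10N)/9^(9N) = (10^10/9^9)^N = (10000000000/387420489)^N.
The square-root prefactors combine to sqrt(2π·10N) / (sqrt(2π N)·sqrt(2π·9N)) = sqrt(10 / (2π·9·N)) = sqrt(5/(9π·28n)).
Substituting N = 28n: C(280n, 28n) ~ (10000000000/387420489)^(28n) · sqrt(5/(9π·28n)).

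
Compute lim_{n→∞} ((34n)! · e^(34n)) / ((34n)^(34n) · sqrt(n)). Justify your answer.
lim = sqrt(2π·34)

Stirling: (34n)! ~ sqrt(2π·34n) · (34n/e)^(34n). Hence
  (34n)! · e^(34n) / (34n)^(34n) ~ sqrt(2π·34n).
Dividing by sqrt(n): sqrt(2π·34n) / sqrt(n) = sqrt(2π·34) · n^((1−1)/2), so the limit is sqrt(2π·34).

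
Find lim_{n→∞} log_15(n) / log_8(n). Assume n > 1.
lim = ln(8) / ln(15) = log_15(8)

Change of base: log_15(n) = ln n / ln 15 and log_8(n) = ln n / ln 8. The ratio is (ln n / ln 15) · (ln 8 / ln n) = ln 8 / ln 15, a constant independent of n. So the limit is ln 8 / ln 15 = log_15(8).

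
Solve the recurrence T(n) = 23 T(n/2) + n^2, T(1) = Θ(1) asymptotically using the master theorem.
T(n) = Θ(n^(log_2 23))

Master theorem: compare f(n) = n^2 to n^(log_2 23) where log_2 23 ≈ 4.524. Since 2 < log_2 23, we have f(n) = O(n^(log_2 23 − ε)) for some ε > 0 — Case 1. Hence T(n) = Θ(n^(log_2 23)).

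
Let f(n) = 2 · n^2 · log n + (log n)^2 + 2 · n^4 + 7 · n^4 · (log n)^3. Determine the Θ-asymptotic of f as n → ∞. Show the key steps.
f(n) ∈ Θ(n^4 · (log n)^3)

Compare the terms by growth order. For large n, n^a · (log n)^b dominates n^a' · (log n)^b' iff a > a', or (a = a' and b > b'). Ranking the 4 terms shows the dominant one is 7 · n^4 · (log n)^3. Hence f(n) ∈ Θ(n^4 · (log n)^3).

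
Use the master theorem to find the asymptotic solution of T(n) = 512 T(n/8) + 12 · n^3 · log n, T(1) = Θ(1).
T(n) = Θ(n^3 · (log n)^2)

Here log_8 512 = 3 and f(n) = 12 · n^3 · log n = Θ(n^(log_8 512) · (log n)^1). This is the extended Case 2 of the master theorem (f matches the critical exponent up to log factors), giving T(n) = Θ(n^(log_8 512) · (log n)^(1+1)) = Θ(n^3 · (log n)^2).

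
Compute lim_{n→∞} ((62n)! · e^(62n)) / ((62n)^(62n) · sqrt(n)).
lim = sqrt(2π·62)

Stirling: (62n)! ~ sqrt(2π·62n) · (62n/e)^(62n). Hence
  (62n)! · e^(62n) / (62n)^(62n) ~ sqrt(2π·62n).
Dividing by sqrt(n): sqrt(2π·62n) / sqrt(n) = sqrt(2π·62) · n^((1−1)/2), so the limit is sqrt(2π·62).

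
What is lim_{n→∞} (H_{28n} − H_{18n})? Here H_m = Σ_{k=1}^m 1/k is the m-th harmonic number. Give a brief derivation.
lim = ln(28/18) = ln(14/9)

Euler-Maclaurin gives H_m = ln m + γ + 1/(2m) + O(1/m^2). The γ and O(1/m) terms cancel in the difference:
  H_{28n} − H_{18n} = ln(28n) − ln(18n) + O(1/n) = ln(28/18) + O(1/n).
Hence the limit is ln(28/18) = ln(14/9).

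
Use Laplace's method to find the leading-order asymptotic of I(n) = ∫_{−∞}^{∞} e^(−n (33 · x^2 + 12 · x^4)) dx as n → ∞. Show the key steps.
I(n) ~ sqrt(π/(33n))

φ(x) = 33 · x^2 + 12 · x^4 has its unique global minimum at x* = 0 (since φ'(x) = 66x + 48x^3 = 0 only at x = 0 for real x with both coefficients positive, and φ → ∞ as |x| → ∞). At x* = 0, φ(0) = 0 and φ''(0) = 66. Laplace's method then gives
  I(n) ~ sqrt(2π / (n · φ''(0))) · e^(−n φ(0)) = sqrt(2π / (66n)) = sqrt(π/(33n)).
The 12 · x^4 term contributes only at subleading order (an O(1/n) relative correction).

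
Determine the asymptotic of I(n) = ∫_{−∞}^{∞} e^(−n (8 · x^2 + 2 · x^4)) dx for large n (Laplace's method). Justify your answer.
I(n) ~ sqrt(π/(8n))

φ(x) = 8 · x^2 + 2 · x^4 has its unique global minimum at x* = 0 (since φ'(x) = 16x + 8x^3 = 0 only at x = 0 for real x with both coefficients positive, and φ → ∞ as |x| → ∞). At x* = 0, φ(0) = 0 and φ''(0) = 16. Laplace's method then gives
  I(n) ~ sqrt(2π / (n · φ''(0))) · e^(−n φ(0)) = sqrt(2π / (16n)) = sqrt(π/(8n)).
The 2 · x^4 term contributes only at subleading order (an O(1/n) relative correction).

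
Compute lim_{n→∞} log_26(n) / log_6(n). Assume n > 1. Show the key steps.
lim = ln(6) / ln(26) = log_26(6)

Change of base: log_26(n) = ln n / ln 26 and log_6(n) = ln n / ln 6. The ratio is (ln n / ln 26) · (ln 6 / ln n) = ln 6 / ln 26, a constant independent of n. So the limit is ln 6 / ln 26 = log_26(6).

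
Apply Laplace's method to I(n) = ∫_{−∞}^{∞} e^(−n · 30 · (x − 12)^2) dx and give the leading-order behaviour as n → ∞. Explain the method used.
I(n) = sqrt(π/(30n))

Here φ(x) = 30 · (x − 12)^2 has its unique minimum at x* = 12 with φ(x*) = 0 and φ''(x*) = 60. Laplace's method gives
  I(n) ~ e^(−n φ(x*)) · sqrt(2π / (n · φ''(x*))) = sqrt(2π / (60n)) = sqrt(π/(30n)).
This is exact: substituting u = (x − 12)·sqrt(30n) gives I(n) = (1/sqrt(30n)) ∫_{−∞}^{∞} e^(−u^2) du = sqrt(π/(30n)).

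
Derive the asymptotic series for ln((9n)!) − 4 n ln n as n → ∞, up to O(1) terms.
ln((9n)!) − 4 n ln n = 5 n ln n + 9(ln 9 − 1) n + (1/2) ln(2π·9n) + O(1/n)

Stirling: ln((9n)!) = 9n ln(9n) − 9n + (1/2) ln(2π·9n) + O(1/n).
Expand 9n ln(9n) = 9n (ln n + ln 9) = 9n ln n + 9n ln 9.
Subtract 4n ln n: leading term is (9 − 4) n ln n = 5 n ln n. The next term is 9n ln 9 − 9n = 9(ln 9 − 1) n. Then the (1/2) ln(2π·9n) correction.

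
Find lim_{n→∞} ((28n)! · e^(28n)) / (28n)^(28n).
lim = ∞

Stirling: (28n)! ~ sqrt(2π·28n) · (28n/e)^(28n). Hence
  (28n)! · e^(28n) / (28n)^(28n) ~ sqrt(2π·28n) = sqrt(2π·28) · sqrt(n) → ∞.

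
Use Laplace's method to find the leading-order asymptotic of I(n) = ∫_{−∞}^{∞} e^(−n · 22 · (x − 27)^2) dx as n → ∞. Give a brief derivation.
I(n) = sqrt(π/(22n))

Here φ(x) = 22 · (x − 27)^2 has its unique minimum at x* = 27 with φ(x*) = 0 and φ''(x*) = 44. Laplace's method gives
  I(n) ~ e^(−n φ(x*)) · sqrt(2π / (n · φ''(x*))) = sqrt(2π / (44n)) = sqrt(π/(22n)).
This is exact: substituting u = (x − 27)·sqrt(22n) gives I(n) = (1/sqrt(22n)) ∫_{−∞}^{∞} e^(−u^2) du = sqrt(π/(22n)).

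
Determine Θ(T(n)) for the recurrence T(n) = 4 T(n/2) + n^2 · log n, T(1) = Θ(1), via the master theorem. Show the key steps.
T(n) = Θ(n^2 · (log n)^2)

Here log_2 4 = 2 and f(n) = n^2 · log n = Θ(n^(log_2 4) · (log n)^1). This is the extended Case 2 of the master theorem (f matches the critical exponent up to log factors), giving T(n) = Θ(n^(log_2 4) · (log n)^(1+1)) = Θ(n^2 · (log n)^2).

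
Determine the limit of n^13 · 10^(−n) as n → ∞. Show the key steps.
lim = 0

Exponentials with base > 1 dominate every fixed polynomial: for any fixed c, n^c / 10^n → 0 as n → ∞ (e.g. by the ratio test, or by writing 10^n = e^(n ln 10) and noting e^(n ln 10) / n^c → ∞). Hence n^13 · 10^(−n) = n^13 / 10^n → 0.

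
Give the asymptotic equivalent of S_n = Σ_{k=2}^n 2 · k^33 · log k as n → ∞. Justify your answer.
S_n ~ n^34 log n / 17 − n^34 / 578

By integral comparison, S_n = ∫_1^n 2 · x^33 · log x dx + O(n^33 · log n). For the integral, ∫ x^33 log x dx = n^34 log n / 34 − n^34/1156 (integration by parts). Hence S_n ~ n^34 log n / 17 − n^34 / 578.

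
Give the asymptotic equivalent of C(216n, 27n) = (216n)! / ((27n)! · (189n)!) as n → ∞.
C(216n, 27n) ~ (16777216/823543)^(27n) · sqrt(4/(7π·27n))

Write N = 27n. Apply Stirling to each factorial:
  (8N)! ~ sqrt(2π·8N) · (8N/e)^(8N),
  N! ~ sqrt(2π N) · (N/e)^N,
  (7N)! ~ sqrt(2π·7N) · (7N/e)^(7N).
The exponential factors combine to (8N)^(8N) / (N^N · (7N)^(7N)) = 8^(8N)/7^(7N) = (8^8/7^7)^N = (16777216/823543)^N.
The square-root prefactors combine to sqrt(2π·8N) / (sqrt(2π N)·sqrt(2π·7N)) = sqrt(8 / (2π·7·N)) = sqrt(4/(7π·27n)).
Substituting N = 27n: C(216n, 27n) ~ (16777216/823543)^(27n) · sqrt(4/(7π·27n)).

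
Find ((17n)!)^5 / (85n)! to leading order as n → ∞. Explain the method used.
((17n)!)^5/(85n)! ~ ((2π·17n)^(4/2) / sqrt(5)) · 5^(−5·17n)  →  0

Write N = 17n. Stirling: N! ~ sqrt(2π N)(N/e)^N and (5N)! ~ sqrt(2π·5N)·(5N/e)^(5N).
  (N!)^5/(5N)! ~ (2π N)^(5/2) (N/e)^(5N) / [sqrt(2π·5N) (5N/e)^(5N)]
     = (2π N)^(5/2) / sqrt(2π·5N) · (N/(5N))^(5N)
     = (2π N)^((5−1)/2) / sqrt(5) · 5^(−5N).
Since 5^5 > 1, the factor 5^(−5N) decays exponentially, so the ratio → 0. Substituting N = 17n gives the stated form.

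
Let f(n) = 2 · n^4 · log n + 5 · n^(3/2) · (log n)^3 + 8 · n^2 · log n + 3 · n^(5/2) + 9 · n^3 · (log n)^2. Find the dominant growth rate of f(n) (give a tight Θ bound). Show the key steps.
f(n) ∈ Θ(n^4 · log n)

Compare the terms by growth order. For large n, n^a · (log n)^b dominates n^a' · (log n)^b' iff a > a', or (a = a' and b > b'). Ranking the 5 terms shows the dominant one is 2 · n^4 · log n. Hence f(n) ∈ Θ(n^4 · log n).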